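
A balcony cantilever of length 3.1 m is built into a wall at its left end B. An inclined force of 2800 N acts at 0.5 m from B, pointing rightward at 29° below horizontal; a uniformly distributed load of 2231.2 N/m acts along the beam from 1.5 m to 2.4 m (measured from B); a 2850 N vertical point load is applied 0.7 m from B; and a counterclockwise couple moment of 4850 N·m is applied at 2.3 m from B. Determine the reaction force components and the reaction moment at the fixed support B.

B_x = -2449 N, B_y = 6216 N, M_B = 1739 N·m

Resultant of the distributed load: 2231.2 × 0.9 = 2008.08 N at 1.95 m from B.
ΣF_x = 0: B_x + 2800·cos29° = 0 → B_x = -2449 N.
ΣF_y = 0: B_y − 2800·sin29° − 2231.2·0.9 − 2850 = 0 → B_y = 6216 N.
ΣM about B: M_B − 2800·sin29°·0.5 − (2231.2·0.9)·1.95 − 2850·0.7 + 4850 = 0 → M_B = 1739 N·m.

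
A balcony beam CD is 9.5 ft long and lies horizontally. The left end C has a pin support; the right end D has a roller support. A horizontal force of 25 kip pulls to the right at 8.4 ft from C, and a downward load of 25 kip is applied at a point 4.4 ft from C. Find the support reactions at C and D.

C_x = -25.00 kip, C_y = 13.42 kip, D_y = 11.58 kip

Taking moments about C: D_y·9.5 − 25·4.4 = 0 → D_y = 110/9.5 = 11.5789 ≈ 11.58 kip.
ΣF_y = 0: C_y + 11.5789 − 25 = 0 → C_y = 13.42 kip.
ΣF_x = 0: C_x + 25 = 0 → C_x = -25.00 kip.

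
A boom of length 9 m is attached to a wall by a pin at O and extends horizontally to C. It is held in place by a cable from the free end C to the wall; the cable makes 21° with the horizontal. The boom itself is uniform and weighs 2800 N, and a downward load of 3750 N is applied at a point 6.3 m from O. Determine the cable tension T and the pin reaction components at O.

ΣM about O: T·sin21°·9 − 2800·4.5 − 3750·6.3 = 0 → T = 36225/(9·0.358368) = 11231.5 ≈ 11230 N.
ΣF_x = 0: O_x − T·cos21° = 0 → O_x = 11231.5 × 0.93358 = 10490 N.
ΣF_y = 0: O_y + T·sin21° − 2800 − 3750 = 0 → O_y = 6550 − 11231.5 × 0.358368 = 2525 N.

T = 11230 N, O_x = 10490 N, O_y = 2525 N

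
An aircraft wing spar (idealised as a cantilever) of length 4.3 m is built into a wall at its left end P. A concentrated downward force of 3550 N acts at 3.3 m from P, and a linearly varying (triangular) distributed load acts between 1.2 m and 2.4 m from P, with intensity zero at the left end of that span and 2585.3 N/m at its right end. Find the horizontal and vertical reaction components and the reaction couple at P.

Resultant of the triangular load: ½ × 2585.3 × 1.2 = 1551.18 N, acting at 2 m from P (one-third of the span from the peak).
ΣF_x = 0: P_x = 0.
ΣF_y = 0: P_y − 3550 − ½·2585.3·1.2 = 0 → P_y = 5101 N.
ΣM about P: M_P − 3550·3.3 − (½·2585.3·1.2)·2 = 0 → M_P = 14820 N·m.

P_x = 0, P_y = 5101 N, M_P = 14820 N·m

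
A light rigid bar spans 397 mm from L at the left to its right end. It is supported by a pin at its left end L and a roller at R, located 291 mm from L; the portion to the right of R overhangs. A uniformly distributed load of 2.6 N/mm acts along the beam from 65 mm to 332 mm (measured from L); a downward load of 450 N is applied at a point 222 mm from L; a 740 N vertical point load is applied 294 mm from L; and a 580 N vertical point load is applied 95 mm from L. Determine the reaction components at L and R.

Resultant of the distributed load: 2.6 × 267 = 694.2 N at 198.5 mm from L.
Taking moments about L: R_y·291 − (2.6·267)·198.5 − 450·222 − 740·294 − 580·95 = 0 → R_y = 510358.7/291 = 1753.81 ≈ 1754 N.
ΣF_y = 0: L_y + 1753.81 − 2.6·267 − 450 − 740 − 580 = 0 → L_y = 710.4 N.
ΣF_x = 0: no horizontal applied forces, so L_x = 0.

L_x = 0, L_y = 710.4 N, R_y = 1754 N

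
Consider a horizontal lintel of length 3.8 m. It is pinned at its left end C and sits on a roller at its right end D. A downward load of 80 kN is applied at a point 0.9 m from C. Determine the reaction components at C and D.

C_x = 0, C_y = 61.05 kN, D_y = 18.95 kN

ΣM about C: D_y·3.8 − 80·0.9 = 0 → D_y = 72/3.8 = 18.9474 ≈ 18.95 kN.
ΣF_y = 0: C_y + 18.9474 − 80 = 0 → C_y = 61.05 kN.
ΣF_x = 0: no horizontal applied forces, so C_x = 0.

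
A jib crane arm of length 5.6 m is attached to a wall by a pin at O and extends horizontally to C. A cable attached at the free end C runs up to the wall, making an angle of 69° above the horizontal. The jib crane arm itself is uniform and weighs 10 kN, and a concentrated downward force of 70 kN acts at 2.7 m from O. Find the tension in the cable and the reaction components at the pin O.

ΣM about O: T·sin69°·5.6 − 10·2.8 − 70·2.7 = 0 → T = 217/(5.6·0.93358) = 41.5069 ≈ 41.51 kN.
ΣF_x = 0: O_x − T·cos69° = 0 → O_x = 41.5069 × 0.358368 = 14.87 kN.
ΣF_y = 0: O_y + T·sin69° − 10 − 70 = 0 → O_y = 80 − 41.5069 × 0.93358 = 41.25 kN.

T = 41.51 kN, O_x = 14.87 kN, O_y = 41.25 kN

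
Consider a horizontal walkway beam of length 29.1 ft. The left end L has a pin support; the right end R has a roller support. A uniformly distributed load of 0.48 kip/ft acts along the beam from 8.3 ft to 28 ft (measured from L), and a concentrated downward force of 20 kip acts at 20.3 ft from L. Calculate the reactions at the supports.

Resultant of the distributed load: 0.48 × 19.7 = 9.456 kip at 18.15 ft from L.
Moments about L: R_y·29.1 − (0.48·19.7)·18.15 − 20·20.3 = 0 → R_y = 577.6264/29.1 = 19.8497 ≈ 19.85 kip.
ΣF_y = 0: L_y + 19.8497 − 0.48·19.7 − 20 = 0 → L_y = 9.606 kip.
ΣF_x = 0: no horizontal applied forces, so L_x = 0.

L_x = 0, L_y = 9.606 kip, R_y = 19.85 kip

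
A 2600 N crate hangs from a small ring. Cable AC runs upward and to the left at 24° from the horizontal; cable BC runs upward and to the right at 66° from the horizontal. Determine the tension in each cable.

T_AC = 1058 N, T_BC = 2375 N

ΣF_x = 0: −T_AC·cos24° + T_BC·cos66° = 0 → T_BC = 2.24604·T_AC.
ΣF_y = 0: T_AC·sin24° + T_BC·sin66° = 2600.
Substitute: T_AC·(0.406737 + 2.24604·0.913545) = 2600 → T_AC = 1057.51 ≈ 1058 N.
Then T_BC = 2.24604 × 1057.51 = 2375 N.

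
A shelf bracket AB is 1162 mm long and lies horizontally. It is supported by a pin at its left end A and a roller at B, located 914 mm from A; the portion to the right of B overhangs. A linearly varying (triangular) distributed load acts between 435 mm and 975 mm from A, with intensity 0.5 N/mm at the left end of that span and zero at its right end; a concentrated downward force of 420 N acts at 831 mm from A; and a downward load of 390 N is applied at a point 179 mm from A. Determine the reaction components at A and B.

Resultant of the triangular load: ½ × 0.5 × 540 = 135 N, acting at 615 mm from A (one-third of the span from the peak).
Moments about A: B_y·914 − (½·0.5·540)·615 − 420·831 − 390·179 = 0 → B_y = 501855/914 = 549.075 ≈ 549.1 N.
ΣF_y = 0: A_y + 549.075 − ½·0.5·540 − 420 − 390 = 0 → A_y = 395.9 N.
ΣF_x = 0: no horizontal applied forces, so A_x = 0.

A_x = 0, A_y = 395.9 N, B_y = 549.1 N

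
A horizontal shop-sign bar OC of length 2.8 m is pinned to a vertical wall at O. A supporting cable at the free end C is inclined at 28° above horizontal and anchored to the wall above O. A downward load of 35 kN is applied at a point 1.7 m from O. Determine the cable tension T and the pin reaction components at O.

T = 45.26 kN, O_x = 39.97 kN, O_y = 13.75 kN

ΣM about O: T·sin28°·2.8 − 35·1.7 = 0 → T = 59.5/(2.8·0.469472) = 45.2636 ≈ 45.26 kN.
ΣF_x = 0: O_x − T·cos28° = 0 → O_x = 45.2636 × 0.882948 = 39.97 kN.
ΣF_y = 0: O_y + T·sin28° − 35 = 0 → O_y = 35 − 45.2636 × 0.469472 = 13.75 kN.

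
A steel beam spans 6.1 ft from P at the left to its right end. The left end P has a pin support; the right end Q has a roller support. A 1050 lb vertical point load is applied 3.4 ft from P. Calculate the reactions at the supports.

P_x = 0, P_y = 464.8 lb, Q_y = 585.2 lb

Taking moments about P: Q_y·6.1 − 1050·3.4 = 0 → Q_y = 3570/6.1 = 585.246 ≈ 585.2 lb.
ΣF_y = 0: P_y + 585.246 − 1050 = 0 → P_y = 464.8 lb.
ΣF_x = 0: no horizontal applied forces, so P_x = 0.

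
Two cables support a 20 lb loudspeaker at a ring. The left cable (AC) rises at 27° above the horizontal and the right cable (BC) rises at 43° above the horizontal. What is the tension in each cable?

T_AC = 15.57 lb, T_BC = 18.96 lb

ΣF_x = 0: −T_AC·cos27° + T_BC·cos43° = 0 → T_BC = 1.2183·T_AC.
ΣF_y = 0: T_AC·sin27° + T_BC·sin43° = 20.
Substitute: T_AC·(0.45399 + 1.2183·0.681998) = 20 → T_AC = 15.5658 ≈ 15.57 lb.
Then T_BC = 1.2183 × 15.5658 = 18.96 lb.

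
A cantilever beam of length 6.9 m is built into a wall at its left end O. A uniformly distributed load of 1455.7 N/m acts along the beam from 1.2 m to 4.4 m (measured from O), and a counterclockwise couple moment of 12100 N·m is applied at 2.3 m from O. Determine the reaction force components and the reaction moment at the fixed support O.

Resultant of the distributed load: 1455.7 × 3.2 = 4658.24 N at 2.8 m from O.
ΣF_x = 0: O_x = 0.
ΣF_y = 0: O_y − 1455.7·3.2 = 0 → O_y = 4658 N.
ΣM about O: M_O − (1455.7·3.2)·2.8 + 12100 = 0 → M_O = 943.1 N·m.

O_x = 0, O_y = 4658 N, M_O = 943.1 N·m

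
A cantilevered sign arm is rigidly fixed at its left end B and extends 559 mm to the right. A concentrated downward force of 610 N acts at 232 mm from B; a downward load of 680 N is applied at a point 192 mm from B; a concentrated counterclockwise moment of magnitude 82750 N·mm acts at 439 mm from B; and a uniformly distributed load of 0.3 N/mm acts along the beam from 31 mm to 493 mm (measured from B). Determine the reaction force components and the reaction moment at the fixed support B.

Resultant of the distributed load: 0.3 × 462 = 138.6 N at 262 mm from B.
ΣF_x = 0: B_x = 0.
ΣF_y = 0: B_y − 610 − 680 − 0.3·462 = 0 → B_y = 1429 N.
ΣM about B: M_B − 610·232 − 680·192 + 82750 − (0.3·462)·262 = 0 → M_B = 225600 N·mm.

B_x = 0, B_y = 1429 N, M_B = 225600 N·mm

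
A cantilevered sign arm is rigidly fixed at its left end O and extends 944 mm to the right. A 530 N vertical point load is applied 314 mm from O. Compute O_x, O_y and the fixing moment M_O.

O_x = 0, O_y = 530.0 N, M_O = 166400 N·mm

ΣF_x = 0: O_x = 0.
ΣF_y = 0: O_y − 530 = 0 → O_y = 530.0 N.
ΣM about O: M_O − 530·314 = 0 → M_O = 166400 N·mm.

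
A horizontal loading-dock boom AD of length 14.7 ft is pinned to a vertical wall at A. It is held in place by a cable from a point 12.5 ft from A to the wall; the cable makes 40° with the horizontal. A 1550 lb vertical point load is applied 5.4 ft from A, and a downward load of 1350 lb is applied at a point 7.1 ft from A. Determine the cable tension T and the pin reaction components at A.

T = 2235 lb, A_x = 1712 lb, A_y = 1464 lb

ΣM about A: T·sin40°·12.5 − 1550·5.4 − 1350·7.1 = 0 → T = 17955/(12.5·0.642788) = 2234.64 ≈ 2235 lb.
ΣF_x = 0: A_x − T·cos40° = 0 → A_x = 2234.64 × 0.766044 = 1712 lb.
ΣF_y = 0: A_y + T·sin40° − 1550 − 1350 = 0 → A_y = 2900 − 2234.64 × 0.642788 = 1464 lb.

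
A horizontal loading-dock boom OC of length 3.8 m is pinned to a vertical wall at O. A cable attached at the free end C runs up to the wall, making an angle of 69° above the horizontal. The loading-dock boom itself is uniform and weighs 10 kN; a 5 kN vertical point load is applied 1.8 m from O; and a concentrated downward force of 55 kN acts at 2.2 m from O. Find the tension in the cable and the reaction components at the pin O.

ΣM about O: T·sin69°·3.8 − 10·1.9 − 5·1.8 − 55·2.2 = 0 → T = 149/(3.8·0.93358) = 42.0002 ≈ 42.00 kN.
ΣF_x = 0: O_x − T·cos69° = 0 → O_x = 42.0002 × 0.358368 = 15.05 kN.
ΣF_y = 0: O_y + T·sin69° − 10 − 5 − 55 = 0 → O_y = 70 − 42.0002 × 0.93358 = 30.79 kN.

T = 42.00 kN, O_x = 15.05 kN, O_y = 30.79 kN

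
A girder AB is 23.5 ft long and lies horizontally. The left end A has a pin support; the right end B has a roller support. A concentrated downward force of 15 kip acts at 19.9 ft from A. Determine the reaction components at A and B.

A_x = 0, A_y = 2.298 kip, B_y = 12.70 kip

Taking moments about A: B_y·23.5 − 15·19.9 = 0 → B_y = 298.5/23.5 = 12.7021 ≈ 12.70 kip.
ΣF_y = 0: A_y + 12.7021 − 15 = 0 → A_y = 2.298 kip.
ΣF_x = 0: no horizontal applied forces, so A_x = 0.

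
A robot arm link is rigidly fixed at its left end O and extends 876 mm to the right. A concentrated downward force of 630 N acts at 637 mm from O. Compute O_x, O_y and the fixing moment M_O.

ΣF_x = 0: O_x = 0.
ΣF_y = 0: O_y − 630 = 0 → O_y = 630.0 N.
ΣM about O: M_O − 630·637 = 0 → M_O = 401300 N·mm.

O_x = 0, O_y = 630.0 N, M_O = 401300 N·mm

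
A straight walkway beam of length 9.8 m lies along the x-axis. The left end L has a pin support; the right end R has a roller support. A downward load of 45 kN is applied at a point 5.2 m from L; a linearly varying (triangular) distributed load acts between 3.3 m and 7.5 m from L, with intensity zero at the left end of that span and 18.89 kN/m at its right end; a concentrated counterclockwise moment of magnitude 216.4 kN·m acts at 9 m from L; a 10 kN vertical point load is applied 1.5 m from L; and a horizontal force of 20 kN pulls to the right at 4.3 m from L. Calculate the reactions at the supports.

Resultant of the triangular load: ½ × 18.89 × 4.2 = 39.669 kN, acting at 6.1 m from L (one-third of the span from the peak).
ΣM about L: R_y·9.8 − 45·5.2 − (½·18.89·4.2)·6.1 + 216.4 − 10·1.5 = 0 → R_y = 274.5809/9.8 = 28.0185 ≈ 28.02 kN.
ΣF_y = 0: L_y + 28.0185 − 45 − ½·18.89·4.2 − 10 = 0 → L_y = 66.65 kN.
ΣF_x = 0: L_x + 20 = 0 → L_x = -20.00 kN.

L_x = -20.00 kN, L_y = 66.65 kN, R_y = 28.02 kN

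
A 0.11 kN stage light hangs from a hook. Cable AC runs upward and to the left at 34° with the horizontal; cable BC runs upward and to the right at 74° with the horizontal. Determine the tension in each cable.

T_AC = 0.03188 kN, T_BC = 0.09589 kN

ΣF_x = 0: −T_AC·cos34° + T_BC·cos74° = 0 → T_BC = 3.00771·T_AC.
ΣF_y = 0: T_AC·sin34° + T_BC·sin74° = 0.11.
Substitute: T_AC·(0.559193 + 3.00771·0.961262) = 0.11 → T_AC = 0.0318805 ≈ 0.03188 kN.
Then T_BC = 3.00771 × 0.0318805 = 0.09589 kN.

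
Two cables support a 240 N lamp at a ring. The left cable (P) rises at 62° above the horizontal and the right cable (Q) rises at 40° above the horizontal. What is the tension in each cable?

ΣF_x = 0: −T_P·cos62° + T_Q·cos40° = 0 → T_Q = 0.612852·T_P.
ΣF_y = 0: T_P·sin62° + T_Q·sin40° = 240.
Substitute: T_P·(0.882948 + 0.612852·0.642788) = 240 → T_P = 187.958 ≈ 188.0 N.
Then T_Q = 0.612852 × 187.958 = 115.2 N.

T_P = 188.0 N, T_Q = 115.2 N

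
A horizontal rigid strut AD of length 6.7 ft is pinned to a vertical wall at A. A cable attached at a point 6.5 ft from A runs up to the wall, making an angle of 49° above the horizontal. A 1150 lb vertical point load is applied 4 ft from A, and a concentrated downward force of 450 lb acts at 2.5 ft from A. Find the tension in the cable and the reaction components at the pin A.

T = 1167 lb, A_x = 765.6 lb, A_y = 719.2 lb

ΣM about A: T·sin49°·6.5 − 1150·4 − 450·2.5 = 0 → T = 5725/(6.5·0.75471) = 1167.03 ≈ 1167 lb.
ΣF_x = 0: A_x − T·cos49° = 0 → A_x = 1167.03 × 0.656059 = 765.6 lb.
ΣF_y = 0: A_y + T·sin49° − 1150 − 450 = 0 → A_y = 1600 − 1167.03 × 0.75471 = 719.2 lb.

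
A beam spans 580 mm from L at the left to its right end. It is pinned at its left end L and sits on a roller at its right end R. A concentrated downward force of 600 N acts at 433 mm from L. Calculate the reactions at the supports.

Moments about L: R_y·580 − 600·433 = 0 → R_y = 259800/580 = 447.931 ≈ 447.9 N.
ΣF_y = 0: L_y + 447.931 − 600 = 0 → L_y = 152.1 N.
ΣF_x = 0: no horizontal applied forces, so L_x = 0.

L_x = 0, L_y = 152.1 N, R_y = 447.9 N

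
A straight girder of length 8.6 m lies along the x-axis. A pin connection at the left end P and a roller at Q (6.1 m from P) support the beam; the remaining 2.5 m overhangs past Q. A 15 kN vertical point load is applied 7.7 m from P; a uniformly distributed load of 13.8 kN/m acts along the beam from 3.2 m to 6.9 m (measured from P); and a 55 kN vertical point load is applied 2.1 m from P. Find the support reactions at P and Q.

P_x = 0, P_y = 40.92 kN, Q_y = 80.14 kN

Resultant of the distributed load: 13.8 × 3.7 = 51.06 kN at 5.05 m from P.
Moments about P: Q_y·6.1 − 15·7.7 − (13.8·3.7)·5.05 − 55·2.1 = 0 → Q_y = 488.853/6.1 = 80.1398 ≈ 80.14 kN.
ΣF_y = 0: P_y + 80.1398 − 15 − 13.8·3.7 − 55 = 0 → P_y = 40.92 kN.
ΣF_x = 0: no horizontal applied forces, so P_x = 0.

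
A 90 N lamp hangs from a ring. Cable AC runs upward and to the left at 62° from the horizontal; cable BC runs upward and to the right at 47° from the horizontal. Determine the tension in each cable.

ΣF_x = 0: −T_AC·cos62° + T_BC·cos47° = 0 → T_BC = 0.688376·T_AC.
ΣF_y = 0: T_AC·sin62° + T_BC·sin47° = 90.
Substitute: T_AC·(0.882948 + 0.688376·0.731354) = 90 → T_AC = 64.9166 ≈ 64.92 N.
Then T_BC = 0.688376 × 64.9166 = 44.69 N.

T_AC = 64.92 N, T_BC = 44.69 N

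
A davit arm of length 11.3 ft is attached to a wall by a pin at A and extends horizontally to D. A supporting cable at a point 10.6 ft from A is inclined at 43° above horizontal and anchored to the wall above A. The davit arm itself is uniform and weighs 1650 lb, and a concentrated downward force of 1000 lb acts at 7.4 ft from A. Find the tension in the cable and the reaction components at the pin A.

T = 2313 lb, A_x = 1692 lb, A_y = 1072 lb

ΣM about A: T·sin43°·10.6 − 1650·5.65 − 1000·7.4 = 0 → T = 16722.5/(10.6·0.681998) = 2313.19 ≈ 2313 lb.
ΣF_x = 0: A_x − T·cos43° = 0 → A_x = 2313.19 × 0.731354 = 1692 lb.
ΣF_y = 0: A_y + T·sin43° − 1650 − 1000 = 0 → A_y = 2650 − 2313.19 × 0.681998 = 1072 lb.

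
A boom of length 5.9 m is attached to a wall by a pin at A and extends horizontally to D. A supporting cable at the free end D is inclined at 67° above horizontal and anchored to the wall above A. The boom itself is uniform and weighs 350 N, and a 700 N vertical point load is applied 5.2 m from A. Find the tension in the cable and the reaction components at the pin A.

ΣM about A: T·sin67°·5.9 − 350·2.95 − 700·5.2 = 0 → T = 4672.5/(5.9·0.920505) = 860.342 ≈ 860.3 N.
ΣF_x = 0: A_x − T·cos67° = 0 → A_x = 860.342 × 0.390731 = 336.2 N.
ΣF_y = 0: A_y + T·sin67° − 350 − 700 = 0 → A_y = 1050 − 860.342 × 0.920505 = 258.1 N.

T = 860.3 N, A_x = 336.2 N, A_y = 258.1 N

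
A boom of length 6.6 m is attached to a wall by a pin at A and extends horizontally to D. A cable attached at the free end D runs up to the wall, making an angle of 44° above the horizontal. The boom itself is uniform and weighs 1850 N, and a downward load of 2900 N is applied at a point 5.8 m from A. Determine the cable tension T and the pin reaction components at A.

ΣM about A: T·sin44°·6.6 − 1850·3.3 − 2900·5.8 = 0 → T = 22925/(6.6·0.694658) = 5000.28 ≈ 5000 N.
ΣF_x = 0: A_x − T·cos44° = 0 → A_x = 5000.28 × 0.71934 = 3597 N.
ΣF_y = 0: A_y + T·sin44° − 1850 − 2900 = 0 → A_y = 4750 − 5000.28 × 0.694658 = 1277 N.

T = 5000 N, A_x = 3597 N, A_y = 1277 N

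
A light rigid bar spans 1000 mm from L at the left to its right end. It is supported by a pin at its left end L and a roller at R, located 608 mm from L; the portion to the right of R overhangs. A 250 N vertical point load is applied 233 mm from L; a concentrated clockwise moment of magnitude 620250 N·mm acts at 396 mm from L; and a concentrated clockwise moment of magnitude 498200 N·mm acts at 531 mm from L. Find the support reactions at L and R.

L_x = 0, L_y = -1685 N, R_y = 1935 N

ΣM about L: R_y·608 − 250·233 − 620250 − 498200 = 0 → R_y = 1176700/608 = 1935.36 ≈ 1935 N.
ΣF_y = 0: L_y + 1935.36 − 250 = 0 → L_y = -1685 N.
ΣF_x = 0: no horizontal applied forces, so L_x = 0.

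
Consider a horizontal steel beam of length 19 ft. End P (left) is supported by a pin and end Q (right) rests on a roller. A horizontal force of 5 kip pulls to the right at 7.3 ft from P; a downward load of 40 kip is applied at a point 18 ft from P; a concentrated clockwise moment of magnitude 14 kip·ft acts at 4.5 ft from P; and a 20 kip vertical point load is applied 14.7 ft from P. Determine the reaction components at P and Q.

P_x = -5.000 kip, P_y = 5.895 kip, Q_y = 54.11 kip

Moments about P: Q_y·19 − 40·18 − 14 − 20·14.7 = 0 → Q_y = 1028/19 = 54.1053 ≈ 54.11 kip.
ΣF_y = 0: P_y + 54.1053 − 40 − 20 = 0 → P_y = 5.895 kip.
ΣF_x = 0: P_x + 5 = 0 → P_x = -5.000 kip.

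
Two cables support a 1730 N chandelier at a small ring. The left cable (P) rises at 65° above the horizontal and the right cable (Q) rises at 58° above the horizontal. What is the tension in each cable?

T_P = 1093 N, T_Q = 871.8 N

ΣF_x = 0: −T_P·cos65° + T_Q·cos58° = 0 → T_Q = 0.797514·T_P.
ΣF_y = 0: T_P·sin65° + T_Q·sin58° = 1730.
Substitute: T_P·(0.906308 + 0.797514·0.848048) = 1730 → T_P = 1093.11 ≈ 1093 N.
Then T_Q = 0.797514 × 1093.11 = 871.8 N.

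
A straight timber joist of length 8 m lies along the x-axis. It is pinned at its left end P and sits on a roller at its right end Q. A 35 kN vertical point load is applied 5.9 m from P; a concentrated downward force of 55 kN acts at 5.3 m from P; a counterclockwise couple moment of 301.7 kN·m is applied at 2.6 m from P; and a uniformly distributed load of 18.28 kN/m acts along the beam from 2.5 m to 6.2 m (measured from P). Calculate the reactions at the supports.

Resultant of the distributed load: 18.28 × 3.7 = 67.636 kN at 4.35 m from P.
ΣM about P: Q_y·8 − 35·5.9 − 55·5.3 + 301.7 − (18.28·3.7)·4.35 = 0 → Q_y = 490.5166/8 = 61.3146 ≈ 61.31 kN.
ΣF_y = 0: P_y + 61.3146 − 35 − 55 − 18.28·3.7 = 0 → P_y = 96.32 kN.
ΣF_x = 0: no horizontal applied forces, so P_x = 0.

P_x = 0, P_y = 96.32 kN, Q_y = 61.31 kN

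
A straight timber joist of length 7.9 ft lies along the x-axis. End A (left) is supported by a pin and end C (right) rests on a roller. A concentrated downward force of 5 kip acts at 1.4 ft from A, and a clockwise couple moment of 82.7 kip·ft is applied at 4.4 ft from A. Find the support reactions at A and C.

A_x = 0, A_y = -6.354 kip, C_y = 11.35 kip

Moments about A: C_y·7.9 − 5·1.4 − 82.7 = 0 → C_y = 89.7/7.9 = 11.3544 ≈ 11.35 kip.
ΣF_y = 0: A_y + 11.3544 − 5 = 0 → A_y = -6.354 kip.
ΣF_x = 0: no horizontal applied forces, so A_x = 0.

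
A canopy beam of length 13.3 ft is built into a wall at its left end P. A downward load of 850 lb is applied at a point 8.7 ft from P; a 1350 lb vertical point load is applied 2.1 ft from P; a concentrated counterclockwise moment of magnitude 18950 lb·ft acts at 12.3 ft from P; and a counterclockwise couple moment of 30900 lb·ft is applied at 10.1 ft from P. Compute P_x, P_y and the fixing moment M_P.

ΣF_x = 0: P_x = 0.
ΣF_y = 0: P_y − 850 − 1350 = 0 → P_y = 2200 lb.
ΣM about P: M_P − 850·8.7 − 1350·2.1 + 18950 + 30900 = 0 → M_P = -39620 lb·ft.

P_x = 0, P_y = 2200 lb, M_P = -39620 lb·ft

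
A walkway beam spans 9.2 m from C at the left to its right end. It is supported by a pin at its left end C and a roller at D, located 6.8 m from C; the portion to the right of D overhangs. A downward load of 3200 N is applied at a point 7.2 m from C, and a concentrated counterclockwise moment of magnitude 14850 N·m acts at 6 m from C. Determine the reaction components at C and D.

Taking moments about C: D_y·6.8 − 3200·7.2 + 14850 = 0 → D_y = 8190/6.8 = 1204.41 ≈ 1204 N.
ΣF_y = 0: C_y + 1204.41 − 3200 = 0 → C_y = 1996 N.
ΣF_x = 0: no horizontal applied forces, so C_x = 0.

C_x = 0, C_y = 1996 N, D_y = 1204 N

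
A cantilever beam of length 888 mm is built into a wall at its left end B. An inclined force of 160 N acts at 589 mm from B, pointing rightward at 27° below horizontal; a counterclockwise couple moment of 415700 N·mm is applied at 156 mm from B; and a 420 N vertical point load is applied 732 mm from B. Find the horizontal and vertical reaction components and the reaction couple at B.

ΣF_x = 0: B_x + 160·cos27° = 0 → B_x = -142.6 N.
ΣF_y = 0: B_y − 160·sin27° − 420 = 0 → B_y = 492.6 N.
ΣM about B: M_B − 160·sin27°·589 + 415700 − 420·732 = 0 → M_B = -65480 N·mm.

B_x = -142.6 N, B_y = 492.6 N, M_B = -65480 N·mm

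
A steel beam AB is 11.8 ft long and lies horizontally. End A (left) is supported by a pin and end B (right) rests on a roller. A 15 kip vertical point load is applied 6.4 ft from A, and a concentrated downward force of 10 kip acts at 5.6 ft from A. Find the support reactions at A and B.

ΣM about A: B_y·11.8 − 15·6.4 − 10·5.6 = 0 → B_y = 152/11.8 = 12.8814 ≈ 12.88 kip.
ΣF_y = 0: A_y + 12.8814 − 15 − 10 = 0 → A_y = 12.12 kip.
ΣF_x = 0: no horizontal applied forces, so A_x = 0.

A_x = 0, A_y = 12.12 kip, B_y = 12.88 kip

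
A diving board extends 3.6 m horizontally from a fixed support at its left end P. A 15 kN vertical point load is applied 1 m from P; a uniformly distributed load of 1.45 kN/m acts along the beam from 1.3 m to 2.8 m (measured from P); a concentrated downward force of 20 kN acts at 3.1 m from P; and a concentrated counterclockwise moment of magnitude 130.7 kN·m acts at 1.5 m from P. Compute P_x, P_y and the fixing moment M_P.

P_x = 0, P_y = 37.17 kN, M_P = -49.24 kN·m

Resultant of the distributed load: 1.45 × 1.5 = 2.175 kN at 2.05 m from P.
ΣF_x = 0: P_x = 0.
ΣF_y = 0: P_y − 15 − 1.45·1.5 − 20 = 0 → P_y = 37.17 kN.
ΣM about P: M_P − 15·1 − (1.45·1.5)·2.05 − 20·3.1 + 130.7 = 0 → M_P = -49.24 kN·m.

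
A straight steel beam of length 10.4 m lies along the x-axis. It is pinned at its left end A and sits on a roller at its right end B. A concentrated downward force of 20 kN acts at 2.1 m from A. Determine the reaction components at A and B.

ΣM about A: B_y·10.4 − 20·2.1 = 0 → B_y = 42/10.4 = 4.03846 ≈ 4.038 kN.
ΣF_y = 0: A_y + 4.03846 − 20 = 0 → A_y = 15.96 kN.
ΣF_x = 0: no horizontal applied forces, so A_x = 0.

A_x = 0, A_y = 15.96 kN, B_y = 4.038 kN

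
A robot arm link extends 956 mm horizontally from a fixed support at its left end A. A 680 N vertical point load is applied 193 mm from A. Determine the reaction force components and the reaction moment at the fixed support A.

A_x = 0, A_y = 680.0 N, M_A = 131200 N·mm

ΣF_x = 0: A_x = 0.
ΣF_y = 0: A_y − 680 = 0 → A_y = 680.0 N.
ΣM about A: M_A − 680·193 = 0 → M_A = 131200 N·mm.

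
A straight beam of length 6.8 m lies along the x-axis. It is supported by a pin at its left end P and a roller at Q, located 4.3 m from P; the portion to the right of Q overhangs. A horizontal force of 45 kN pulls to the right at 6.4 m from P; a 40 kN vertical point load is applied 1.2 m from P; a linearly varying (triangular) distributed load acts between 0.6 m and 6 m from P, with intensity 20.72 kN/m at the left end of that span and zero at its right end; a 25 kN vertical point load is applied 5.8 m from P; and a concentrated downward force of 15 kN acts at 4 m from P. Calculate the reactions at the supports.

Resultant of the triangular load: ½ × 20.72 × 5.4 = 55.944 kN, acting at 2.4 m from P (one-third of the span from the peak).
ΣM about P: Q_y·4.3 − 40·1.2 − (½·20.72·5.4)·2.4 − 25·5.8 − 15·4 = 0 → Q_y = 387.2656/4.3 = 90.0618 ≈ 90.06 kN.
ΣF_y = 0: P_y + 90.0618 − 40 − ½·20.72·5.4 − 25 − 15 = 0 → P_y = 45.88 kN.
ΣF_x = 0: P_x + 45 = 0 → P_x = -45.00 kN.

P_x = -45.00 kN, P_y = 45.88 kN, Q_y = 90.06 kN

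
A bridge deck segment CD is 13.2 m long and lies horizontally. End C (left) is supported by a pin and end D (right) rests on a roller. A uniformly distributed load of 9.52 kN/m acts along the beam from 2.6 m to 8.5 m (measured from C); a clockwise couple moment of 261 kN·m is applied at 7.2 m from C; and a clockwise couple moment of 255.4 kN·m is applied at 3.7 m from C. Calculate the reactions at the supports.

Resultant of the distributed load: 9.52 × 5.9 = 56.168 kN at 5.55 m from C.
ΣM about C: D_y·13.2 − (9.52·5.9)·5.55 − 261 − 255.4 = 0 → D_y = 828.1324/13.2 = 62.7373 ≈ 62.74 kN.
ΣF_y = 0: C_y + 62.7373 − 9.52·5.9 = 0 → C_y = -6.569 kN.
ΣF_x = 0: no horizontal applied forces, so C_x = 0.

C_x = 0, C_y = -6.569 kN, D_y = 62.74 kN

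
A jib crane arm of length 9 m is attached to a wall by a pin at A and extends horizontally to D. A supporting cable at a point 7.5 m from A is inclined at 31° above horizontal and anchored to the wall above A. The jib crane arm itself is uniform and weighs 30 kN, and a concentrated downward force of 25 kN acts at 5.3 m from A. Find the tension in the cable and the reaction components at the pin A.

T = 69.25 kN, A_x = 59.36 kN, A_y = 19.33 kN

ΣM about A: T·sin31°·7.5 − 30·4.5 − 25·5.3 = 0 → T = 267.5/(7.5·0.515038) = 69.2506 ≈ 69.25 kN.
ΣF_x = 0: A_x − T·cos31° = 0 → A_x = 69.2506 × 0.857167 = 59.36 kN.
ΣF_y = 0: A_y + T·sin31° − 30 − 25 = 0 → A_y = 55 − 69.2506 × 0.515038 = 19.33 kN.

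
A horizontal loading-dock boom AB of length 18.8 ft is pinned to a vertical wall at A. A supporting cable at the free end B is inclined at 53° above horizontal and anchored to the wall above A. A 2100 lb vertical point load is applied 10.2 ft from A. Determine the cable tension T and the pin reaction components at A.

T = 1427 lb, A_x = 858.6 lb, A_y = 960.6 lb

ΣM about A: T·sin53°·18.8 − 2100·10.2 = 0 → T = 21420/(18.8·0.798636) = 1426.63 ≈ 1427 lb.
ΣF_x = 0: A_x − T·cos53° = 0 → A_x = 1426.63 × 0.601815 = 858.6 lb.
ΣF_y = 0: A_y + T·sin53° − 2100 = 0 → A_y = 2100 − 1426.63 × 0.798636 = 960.6 lb.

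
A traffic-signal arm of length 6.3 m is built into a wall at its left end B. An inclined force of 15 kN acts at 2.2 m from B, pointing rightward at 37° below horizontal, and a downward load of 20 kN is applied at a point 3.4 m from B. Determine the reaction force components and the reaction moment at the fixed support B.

ΣF_x = 0: B_x + 15·cos37° = 0 → B_x = -11.98 kN.
ΣF_y = 0: B_y − 15·sin37° − 20 = 0 → B_y = 29.03 kN.
ΣM about B: M_B − 15·sin37°·2.2 − 20·3.4 = 0 → M_B = 87.86 kN·m.

B_x = -11.98 kN, B_y = 29.03 kN, M_B = 87.86 kN·m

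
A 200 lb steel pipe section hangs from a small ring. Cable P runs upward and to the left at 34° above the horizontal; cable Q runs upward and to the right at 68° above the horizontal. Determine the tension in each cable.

T_P = 76.60 lb, T_Q = 169.5 lb

ΣF_x = 0: −T_P·cos34° + T_Q·cos68° = 0 → T_Q = 2.21309·T_P.
ΣF_y = 0: T_P·sin34° + T_Q·sin68° = 200.
Substitute: T_P·(0.559193 + 2.21309·0.927184) = 200 → T_P = 76.5951 ≈ 76.60 lb.
Then T_Q = 2.21309 × 76.5951 = 169.5 lb.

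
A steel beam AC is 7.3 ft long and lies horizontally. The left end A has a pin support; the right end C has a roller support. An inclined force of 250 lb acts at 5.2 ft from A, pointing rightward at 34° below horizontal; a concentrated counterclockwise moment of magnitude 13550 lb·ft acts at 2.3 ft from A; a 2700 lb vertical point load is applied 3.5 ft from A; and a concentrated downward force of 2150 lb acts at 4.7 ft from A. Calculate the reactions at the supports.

A_x = -207.3 lb, A_y = 4068 lb, C_y = 922.2 lb

ΣM about A: C_y·7.3 − 250·sin34°·5.2 + 13550 − 2700·3.5 − 2150·4.7 = 0 → C_y = 6731.95/7.3 = 922.185 ≈ 922.2 lb.
ΣF_y = 0: A_y + 922.185 − 250·sin34° − 2700 − 2150 = 0 → A_y = 4068 lb.
ΣF_x = 0: A_x + 250·cos34° = 0 → A_x = -207.3 lb.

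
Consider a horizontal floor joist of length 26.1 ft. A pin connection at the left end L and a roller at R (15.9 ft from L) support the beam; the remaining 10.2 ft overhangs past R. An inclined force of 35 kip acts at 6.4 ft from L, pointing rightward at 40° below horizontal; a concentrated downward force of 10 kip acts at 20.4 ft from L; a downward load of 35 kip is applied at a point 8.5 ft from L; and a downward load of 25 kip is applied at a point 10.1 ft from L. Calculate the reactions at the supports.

Taking moments about L: R_y·15.9 − 35·sin40°·6.4 − 10·20.4 − 35·8.5 − 25·10.1 = 0 → R_y = 897.984/15.9 = 56.477 ≈ 56.48 kip.
ΣF_y = 0: L_y + 56.477 − 35·sin40° − 10 − 35 − 25 = 0 → L_y = 36.02 kip.
ΣF_x = 0: L_x + 35·cos40° = 0 → L_x = -26.81 kip.

L_x = -26.81 kip, L_y = 36.02 kip, R_y = 56.48 kip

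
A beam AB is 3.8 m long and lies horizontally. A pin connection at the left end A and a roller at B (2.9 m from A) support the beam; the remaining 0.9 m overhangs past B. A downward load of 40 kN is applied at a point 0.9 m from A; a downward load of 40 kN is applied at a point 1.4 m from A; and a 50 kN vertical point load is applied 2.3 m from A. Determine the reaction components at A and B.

Moments about A: B_y·2.9 − 40·0.9 − 40·1.4 − 50·2.3 = 0 → B_y = 207/2.9 = 71.3793 ≈ 71.38 kN.
ΣF_y = 0: A_y + 71.3793 − 40 − 40 − 50 = 0 → A_y = 58.62 kN.
ΣF_x = 0: no horizontal applied forces, so A_x = 0.

A_x = 0, A_y = 58.62 kN, B_y = 71.38 kN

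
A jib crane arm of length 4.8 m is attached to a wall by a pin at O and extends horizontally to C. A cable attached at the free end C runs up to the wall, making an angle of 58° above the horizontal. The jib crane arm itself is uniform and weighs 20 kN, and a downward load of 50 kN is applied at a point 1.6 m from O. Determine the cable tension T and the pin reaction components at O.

T = 31.44 kN, O_x = 16.66 kN, O_y = 43.33 kN

ΣM about O: T·sin58°·4.8 − 20·2.4 − 50·1.6 = 0 → T = 128/(4.8·0.848048) = 31.4448 ≈ 31.44 kN.
ΣF_x = 0: O_x − T·cos58° = 0 → O_x = 31.4448 × 0.529919 = 16.66 kN.
ΣF_y = 0: O_y + T·sin58° − 20 − 50 = 0 → O_y = 70 − 31.4448 × 0.848048 = 43.33 kN.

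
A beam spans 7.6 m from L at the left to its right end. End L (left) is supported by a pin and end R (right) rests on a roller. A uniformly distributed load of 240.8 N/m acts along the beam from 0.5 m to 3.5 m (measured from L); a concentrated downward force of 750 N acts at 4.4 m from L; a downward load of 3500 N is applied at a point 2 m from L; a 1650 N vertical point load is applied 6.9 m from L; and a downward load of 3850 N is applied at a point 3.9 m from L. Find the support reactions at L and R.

L_x = 0, L_y = 5453 N, R_y = 5019 N

Resultant of the distributed load: 240.8 × 3 = 722.4 N at 2 m from L.
Taking moments about L: R_y·7.6 − (240.8·3)·2 − 750·4.4 − 3500·2 − 1650·6.9 − 3850·3.9 = 0 → R_y = 38144.8/7.6 = 5019.05 ≈ 5019 N.
ΣF_y = 0: L_y + 5019.05 − 240.8·3 − 750 − 3500 − 1650 − 3850 = 0 → L_y = 5453 N.
ΣF_x = 0: no horizontal applied forces, so L_x = 0.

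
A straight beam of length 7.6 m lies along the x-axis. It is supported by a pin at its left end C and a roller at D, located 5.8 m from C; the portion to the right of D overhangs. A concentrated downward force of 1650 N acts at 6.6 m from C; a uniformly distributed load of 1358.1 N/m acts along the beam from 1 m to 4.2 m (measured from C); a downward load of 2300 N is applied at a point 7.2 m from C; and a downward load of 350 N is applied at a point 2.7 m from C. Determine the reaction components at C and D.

C_x = 0, C_y = 1802 N, D_y = 6844 N

Resultant of the distributed load: 1358.1 × 3.2 = 4345.92 N at 2.6 m from C.
Taking moments about C: D_y·5.8 − 1650·6.6 − (1358.1·3.2)·2.6 − 2300·7.2 − 350·2.7 = 0 → D_y = 39694.392/5.8 = 6843.86 ≈ 6844 N.
ΣF_y = 0: C_y + 6843.86 − 1650 − 1358.1·3.2 − 2300 − 350 = 0 → C_y = 1802 N.
ΣF_x = 0: no horizontal applied forces, so C_x = 0.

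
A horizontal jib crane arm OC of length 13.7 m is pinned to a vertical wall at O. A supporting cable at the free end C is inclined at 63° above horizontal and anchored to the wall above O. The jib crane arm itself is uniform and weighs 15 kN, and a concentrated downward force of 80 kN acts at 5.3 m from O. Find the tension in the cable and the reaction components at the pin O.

ΣM about O: T·sin63°·13.7 − 15·6.85 − 80·5.3 = 0 → T = 526.75/(13.7·0.891007) = 43.1522 ≈ 43.15 kN.
ΣF_x = 0: O_x − T·cos63° = 0 → O_x = 43.1522 × 0.45399 = 19.59 kN.
ΣF_y = 0: O_y + T·sin63° − 15 − 80 = 0 → O_y = 95 − 43.1522 × 0.891007 = 56.55 kN.

T = 43.15 kN, O_x = 19.59 kN, O_y = 56.55 kN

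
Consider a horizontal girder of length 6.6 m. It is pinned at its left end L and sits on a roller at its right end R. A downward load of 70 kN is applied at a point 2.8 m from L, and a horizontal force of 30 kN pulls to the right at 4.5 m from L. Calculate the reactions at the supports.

L_x = -30.00 kN, L_y = 40.30 kN, R_y = 29.70 kN

ΣM about L: R_y·6.6 − 70·2.8 = 0 → R_y = 196/6.6 = 29.697 ≈ 29.70 kN.
ΣF_y = 0: L_y + 29.697 − 70 = 0 → L_y = 40.30 kN.
ΣF_x = 0: L_x + 30 = 0 → L_x = -30.00 kN.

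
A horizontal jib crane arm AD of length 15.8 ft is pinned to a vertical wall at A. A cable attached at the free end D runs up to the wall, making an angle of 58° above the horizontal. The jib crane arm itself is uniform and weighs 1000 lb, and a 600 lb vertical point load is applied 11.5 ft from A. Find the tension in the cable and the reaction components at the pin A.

T = 1105 lb, A_x = 585.3 lb, A_y = 663.3 lb

ΣM about A: T·sin58°·15.8 − 1000·7.9 − 600·11.5 = 0 → T = 14800/(15.8·0.848048) = 1104.55 ≈ 1105 lb.
ΣF_x = 0: A_x − T·cos58° = 0 → A_x = 1104.55 × 0.529919 = 585.3 lb.
ΣF_y = 0: A_y + T·sin58° − 1000 − 600 = 0 → A_y = 1600 − 1104.55 × 0.848048 = 663.3 lb.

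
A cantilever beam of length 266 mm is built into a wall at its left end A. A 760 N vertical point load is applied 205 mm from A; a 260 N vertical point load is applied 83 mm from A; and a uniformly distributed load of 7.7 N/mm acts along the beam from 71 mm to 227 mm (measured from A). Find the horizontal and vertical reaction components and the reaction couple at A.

A_x = 0, A_y = 2221 N, M_A = 356400 N·mm

Resultant of the distributed load: 7.7 × 156 = 1201.2 N at 149 mm from A.
ΣF_x = 0: A_x = 0.
ΣF_y = 0: A_y − 760 − 260 − 7.7·156 = 0 → A_y = 2221 N.
ΣM about A: M_A − 760·205 − 260·83 − (7.7·156)·149 = 0 → M_A = 356400 N·mm.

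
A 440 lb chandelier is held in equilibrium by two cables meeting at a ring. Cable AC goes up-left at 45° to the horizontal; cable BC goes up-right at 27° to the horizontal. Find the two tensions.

ΣF_x = 0: −T_AC·cos45° + T_BC·cos27° = 0 → T_BC = 0.793604·T_AC.
ΣF_y = 0: T_AC·sin45° + T_BC·sin27° = 440.
Substitute: T_AC·(0.707107 + 0.793604·0.45399) = 440 → T_AC = 412.218 ≈ 412.2 lb.
Then T_BC = 0.793604 × 412.218 = 327.1 lb.

T_AC = 412.2 lb, T_BC = 327.1 lb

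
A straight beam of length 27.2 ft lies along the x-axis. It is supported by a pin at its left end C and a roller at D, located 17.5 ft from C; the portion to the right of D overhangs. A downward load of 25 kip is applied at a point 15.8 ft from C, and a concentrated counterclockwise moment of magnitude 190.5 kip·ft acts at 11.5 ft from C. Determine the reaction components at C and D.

C_x = 0, C_y = 13.31 kip, D_y = 11.69 kip

Taking moments about C: D_y·17.5 − 25·15.8 + 190.5 = 0 → D_y = 204.5/17.5 = 11.6857 ≈ 11.69 kip.
ΣF_y = 0: C_y + 11.6857 − 25 = 0 → C_y = 13.31 kip.
ΣF_x = 0: no horizontal applied forces, so C_x = 0.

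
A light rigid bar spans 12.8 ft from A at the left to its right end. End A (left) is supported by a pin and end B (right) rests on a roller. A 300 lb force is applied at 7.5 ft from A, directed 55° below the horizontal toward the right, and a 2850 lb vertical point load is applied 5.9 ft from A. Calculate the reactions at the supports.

A_x = -172.1 lb, A_y = 1638 lb, B_y = 1458 lb

ΣM about A: B_y·12.8 − 300·sin55°·7.5 − 2850·5.9 = 0 → B_y = 18658.1/12.8 = 1457.66 ≈ 1458 lb.
ΣF_y = 0: A_y + 1457.66 − 300·sin55° − 2850 = 0 → A_y = 1638 lb.
ΣF_x = 0: A_x + 300·cos55° = 0 → A_x = -172.1 lb.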